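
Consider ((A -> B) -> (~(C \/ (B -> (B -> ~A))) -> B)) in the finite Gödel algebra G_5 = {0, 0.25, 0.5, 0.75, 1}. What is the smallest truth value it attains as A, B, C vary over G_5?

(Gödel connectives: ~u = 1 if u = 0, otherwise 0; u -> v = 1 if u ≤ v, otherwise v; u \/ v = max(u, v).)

The minimum is attained at A = 0.25, B = 0.25, C = 0:
  (A -> B): 0.25 ≤ 0.25, so result = 1
  ~A: Gödel ¬ of 0.25 = 0 (operand ≠ 0)
  (B -> ~A): 0.25 > 0, so result = 0
  (B -> (B -> ~A)): 0.25 > 0, so result = 0
  (C \/ (B -> (B -> ~A))) = max(0, 0) = 0
  ~(C \/ (B -> (B -> ~A))): Gödel ¬ of 0 = 1 (operand is 0)
  (~(C \/ (B -> (B -> ~A))) -> B): 1 > 0.25, so result = 0.25
  ((A -> B) -> (~(C \/ (B -> (B -> ~A))) -> B)): 1 > 0.25, so result = 0.25
Checking all 125 assignments confirms none give a value below 0.25.

0.25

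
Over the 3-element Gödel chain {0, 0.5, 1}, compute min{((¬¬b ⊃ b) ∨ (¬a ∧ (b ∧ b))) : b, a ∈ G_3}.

0.50

The minimum is attained at b = 0.5, a = 0:
  ¬b: Gödel ¬ of 0.5 = 0 (operand ≠ 0)
  ¬¬b: Gödel ¬ of 0 = 1 (operand is 0)
  (¬¬b ⊃ b): 1 > 0.5, so result = 0.5
  ¬a: Gödel ¬ of 0 = 1 (operand is 0)
  (b ∧ b) = min(0.5, 0.5) = 0.5
  (¬a ∧ (b ∧ b)) = min(1, 0.5) = 0.5
  ((¬¬b ⊃ b) ∨ (¬a ∧ (b ∧ b))) = max(0.5, 0.5) = 0.5
Checking all 9 assignments confirms none give a value below 0.50.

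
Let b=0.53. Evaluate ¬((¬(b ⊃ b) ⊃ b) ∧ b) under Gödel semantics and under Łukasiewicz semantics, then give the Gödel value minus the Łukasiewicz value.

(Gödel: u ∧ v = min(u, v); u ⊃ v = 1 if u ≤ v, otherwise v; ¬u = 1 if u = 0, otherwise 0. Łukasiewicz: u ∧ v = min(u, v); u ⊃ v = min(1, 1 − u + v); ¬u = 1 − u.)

Gödel evaluation:
  (b ⊃ b): 0.53 ≤ 0.53, so result = 1
  ¬(b ⊃ b): Gödel ¬ of 1 = 0 (operand ≠ 0)
  (¬(b ⊃ b) ⊃ b): 0 ≤ 0.53, so result = 1
  ((¬(b ⊃ b) ⊃ b) ∧ b) = min(1, 0.53) = 0.53
  ¬((¬(b ⊃ b) ⊃ b) ∧ b): Gödel ¬ of 0.53 = 0 (operand ≠ 0)
  Gödel value = 0
Łukasiewicz evaluation:
  (b ⊃ b): min(1, 1 − 0.53 + 0.53) = 1
  ¬(b ⊃ b): Łukasiewicz ¬ gives 1 − 1 = 0
  (¬(b ⊃ b) ⊃ b): min(1, 1 − 0 + 0.53) = 1
  ((¬(b ⊃ b) ⊃ b) ∧ b) = min(1, 0.53) = 0.53
  ¬((¬(b ⊃ b) ⊃ b) ∧ b): Łukasiewicz ¬ gives 1 − 0.53 = 0.47
  Łukasiewicz value = 0.47
Difference: 0 − 0.47 = -0.47

-0.47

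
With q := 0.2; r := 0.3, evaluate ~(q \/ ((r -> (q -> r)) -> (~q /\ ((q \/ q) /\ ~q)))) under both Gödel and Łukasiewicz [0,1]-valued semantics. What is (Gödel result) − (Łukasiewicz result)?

-0.80

Gödel evaluation:
  (q -> r): 0.2 ≤ 0.3, so result = 1
  (r -> (q -> r)): 0.3 ≤ 1, so result = 1
  ~q: Gödel ¬ of 0.2 = 0 (operand ≠ 0)
  (q \/ q) = max(0.2, 0.2) = 0.2
  ~q: Gödel ¬ of 0.2 = 0 (operand ≠ 0)
  ((q \/ q) /\ ~q) = min(0.2, 0) = 0
  (~q /\ ((q \/ q) /\ ~q)) = min(0, 0) = 0
  ((r -> (q -> r)) -> (~q /\ ((q \/ q) /\ ~q))): 1 > 0, so result = 0
  (q \/ ((r -> (q -> r)) -> (~q /\ ((q \/ q) /\ ~q)))) = max(0.2, 0) = 0.2
  ~(q \/ ((r -> (q -> r)) -> (~q /\ ((q \/ q) /\ ~q)))): Gödel ¬ of 0.2 = 0 (operand ≠ 0)
  Gödel value = 0
Łukasiewicz evaluation:
  (q -> r): min(1, 1 − 0.2 + 0.3) = 1
  (r -> (q -> r)): min(1, 1 − 0.3 + 1) = 1
  ~q: Łukasiewicz ¬ gives 1 − 0.2 = 0.8
  (q \/ q) = max(0.2, 0.2) = 0.2
  ~q: Łukasiewicz ¬ gives 1 − 0.2 = 0.8
  ((q \/ q) /\ ~q) = min(0.2, 0.8) = 0.2
  (~q /\ ((q \/ q) /\ ~q)) = min(0.8, 0.2) = 0.2
  ((r -> (q -> r)) -> (~q /\ ((q \/ q) /\ ~q))): min(1, 1 − 1 + 0.2) = 0.2
  (q \/ ((r -> (q -> r)) -> (~q /\ ((q \/ q) /\ ~q)))) = max(0.2, 0.2) = 0.2
  ~(q \/ ((r -> (q -> r)) -> (~q /\ ((q \/ q) /\ ~q)))): Łukasiewicz ¬ gives 1 − 0.2 = 0.8
  Łukasiewicz value = 0.8
Difference: 0 − 0.8 = -0.80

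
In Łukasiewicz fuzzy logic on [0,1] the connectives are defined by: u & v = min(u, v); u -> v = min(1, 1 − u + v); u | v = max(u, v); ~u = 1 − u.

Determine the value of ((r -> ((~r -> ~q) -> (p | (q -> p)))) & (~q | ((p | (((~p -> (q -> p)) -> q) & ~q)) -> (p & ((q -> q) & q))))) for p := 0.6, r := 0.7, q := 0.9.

~r: Łukasiewicz ¬ gives 1 − 0.7 = 0.3
~q: Łukasiewicz ¬ gives 1 − 0.9 = 0.1
(~r -> ~q): min(1, 1 − 0.3 + 0.1) = 0.8
(q -> p): min(1, 1 − 0.9 + 0.6) = 0.7
(p | (q -> p)) = max(0.6, 0.7) = 0.7
((~r -> ~q) -> (p | (q -> p))): min(1, 1 − 0.8 + 0.7) = 0.9
(r -> ((~r -> ~q) -> (p | (q -> p)))): min(1, 1 − 0.7 + 0.9) = 1
~q: Łukasiewicz ¬ gives 1 − 0.9 = 0.1
~p: Łukasiewicz ¬ gives 1 − 0.6 = 0.4
(q -> p): min(1, 1 − 0.9 + 0.6) = 0.7
(~p -> (q -> p)): min(1, 1 − 0.4 + 0.7) = 1
((~p -> (q -> p)) -> q): min(1, 1 − 1 + 0.9) = 0.9
~q: Łukasiewicz ¬ gives 1 − 0.9 = 0.1
(((~p -> (q -> p)) -> q) & ~q) = min(0.9, 0.1) = 0.1
(p | (((~p -> (q -> p)) -> q) & ~q)) = max(0.6, 0.1) = 0.6
(q -> q): min(1, 1 − 0.9 + 0.9) = 1
((q -> q) & q) = min(1, 0.9) = 0.9
(p & ((q -> q) & q)) = min(0.6, 0.9) = 0.6
((p | (((~p -> (q -> p)) -> q) & ~q)) -> (p & ((q -> q) & q))): min(1, 1 − 0.6 + 0.6) = 1
(~q | ((p | (((~p -> (q -> p)) -> q) & ~q)) -> (p & ((q -> q) & q)))) = max(0.1, 1) = 1
((r -> ((~r -> ~q) -> (p | (q -> p)))) & (~q | ((p | (((~p -> (q -> p)) -> q) & ~q)) -> (p & ((q -> q) & q))))) = min(1, 1) = 1

1.00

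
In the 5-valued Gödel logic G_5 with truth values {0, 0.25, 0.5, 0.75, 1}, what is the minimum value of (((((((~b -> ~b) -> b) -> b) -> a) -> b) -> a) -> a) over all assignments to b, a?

0.25

The minimum is attained at b = 0, a = 0.25:
  ~b: Gödel ¬ of 0 = 1 (operand is 0)
  ~b: Gödel ¬ of 0 = 1 (operand is 0)
  (~b -> ~b): 1 ≤ 1, so result = 1
  ((~b -> ~b) -> b): 1 > 0, so result = 0
  (((~b -> ~b) -> b) -> b): 0 ≤ 0, so result = 1
  ((((~b -> ~b) -> b) -> b) -> a): 1 > 0.25, so result = 0.25
  (((((~b -> ~b) -> b) -> b) -> a) -> b): 0.25 > 0, so result = 0
  ((((((~b -> ~b) -> b) -> b) -> a) -> b) -> a): 0 ≤ 0.25, so result = 1
  (((((((~b -> ~b) -> b) -> b) -> a) -> b) -> a) -> a): 1 > 0.25, so result = 0.25
Checking all 25 assignments confirms none give a value below 0.25.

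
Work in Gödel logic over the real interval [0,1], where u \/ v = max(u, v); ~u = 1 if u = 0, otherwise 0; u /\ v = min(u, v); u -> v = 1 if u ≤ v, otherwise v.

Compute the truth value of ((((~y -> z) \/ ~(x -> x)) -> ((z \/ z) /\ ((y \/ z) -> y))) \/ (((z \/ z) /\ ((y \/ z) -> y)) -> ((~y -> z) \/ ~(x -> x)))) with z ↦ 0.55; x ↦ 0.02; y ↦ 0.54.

~y: Gödel ¬ of 0.54 = 0 (operand ≠ 0)
(~y -> z): 0 ≤ 0.55, so result = 1
(x -> x): 0.02 ≤ 0.02, so result = 1
~(x -> x): Gödel ¬ of 1 = 0 (operand ≠ 0)
((~y -> z) \/ ~(x -> x)) = max(1, 0) = 1
(z \/ z) = max(0.55, 0.55) = 0.55
(y \/ z) = max(0.54, 0.55) = 0.55
((y \/ z) -> y): 0.55 > 0.54, so result = 0.54
((z \/ z) /\ ((y \/ z) -> y)) = min(0.55, 0.54) = 0.54
(((~y -> z) \/ ~(x -> x)) -> ((z \/ z) /\ ((y \/ z) -> y))): 1 > 0.54, so result = 0.54
(z \/ z) = max(0.55, 0.55) = 0.55
(y \/ z) = max(0.54, 0.55) = 0.55
((y \/ z) -> y): 0.55 > 0.54, so result = 0.54
((z \/ z) /\ ((y \/ z) -> y)) = min(0.55, 0.54) = 0.54
~y: Gödel ¬ of 0.54 = 0 (operand ≠ 0)
(~y -> z): 0 ≤ 0.55, so result = 1
(x -> x): 0.02 ≤ 0.02, so result = 1
~(x -> x): Gödel ¬ of 1 = 0 (operand ≠ 0)
((~y -> z) \/ ~(x -> x)) = max(1, 0) = 1
(((z \/ z) /\ ((y \/ z) -> y)) -> ((~y -> z) \/ ~(x -> x))): 0.54 ≤ 1, so result = 1
((((~y -> z) \/ ~(x -> x)) -> ((z \/ z) /\ ((y \/ z) -> y))) \/ (((z \/ z) /\ ((y \/ z) -> y)) -> ((~y -> z) \/ ~(x -> x)))) = max(0.54, 1) = 1

1.00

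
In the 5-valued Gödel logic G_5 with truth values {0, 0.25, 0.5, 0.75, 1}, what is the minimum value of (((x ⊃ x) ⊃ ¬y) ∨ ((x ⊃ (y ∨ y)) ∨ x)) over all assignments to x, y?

The minimum is attained at x = 0.5, y = 0.25:
  (x ⊃ x): 0.5 ≤ 0.5, so result = 1
  ¬y: Gödel ¬ of 0.25 = 0 (operand ≠ 0)
  ((x ⊃ x) ⊃ ¬y): 1 > 0, so result = 0
  (y ∨ y) = max(0.25, 0.25) = 0.25
  (x ⊃ (y ∨ y)): 0.5 > 0.25, so result = 0.25
  ((x ⊃ (y ∨ y)) ∨ x) = max(0.25, 0.5) = 0.5
  (((x ⊃ x) ⊃ ¬y) ∨ ((x ⊃ (y ∨ y)) ∨ x)) = max(0, 0.5) = 0.5
Checking all 25 assignments confirms none give a value below 0.50.

0.50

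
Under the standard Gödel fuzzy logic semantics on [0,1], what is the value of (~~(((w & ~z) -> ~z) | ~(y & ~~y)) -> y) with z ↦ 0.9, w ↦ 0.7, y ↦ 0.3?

~z: Gödel ¬ of 0.9 = 0 (operand ≠ 0)
(w & ~z) = min(0.7, 0) = 0
~z: Gödel ¬ of 0.9 = 0 (operand ≠ 0)
((w & ~z) -> ~z): 0 ≤ 0, so result = 1
~y: Gödel ¬ of 0.3 = 0 (operand ≠ 0)
~~y: Gödel ¬ of 0 = 1 (operand is 0)
(y & ~~y) = min(0.3, 1) = 0.3
~(y & ~~y): Gödel ¬ of 0.3 = 0 (operand ≠ 0)
(((w & ~z) -> ~z) | ~(y & ~~y)) = max(1, 0) = 1
~(((w & ~z) -> ~z) | ~(y & ~~y)): Gödel ¬ of 1 = 0 (operand ≠ 0)
~~(((w & ~z) -> ~z) | ~(y & ~~y)): Gödel ¬ of 0 = 1 (operand is 0)
(~~(((w & ~z) -> ~z) | ~(y & ~~y)) -> y): 1 > 0.3, so result = 0.3

0.30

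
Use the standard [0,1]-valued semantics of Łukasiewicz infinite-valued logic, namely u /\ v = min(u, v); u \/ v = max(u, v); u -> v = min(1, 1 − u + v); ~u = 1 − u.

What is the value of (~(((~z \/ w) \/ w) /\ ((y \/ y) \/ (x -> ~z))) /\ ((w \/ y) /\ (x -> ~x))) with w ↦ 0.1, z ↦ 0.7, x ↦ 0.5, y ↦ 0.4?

~z: Łukasiewicz ¬ gives 1 − 0.7 = 0.3
(~z \/ w) = max(0.3, 0.1) = 0.3
((~z \/ w) \/ w) = max(0.3, 0.1) = 0.3
(y \/ y) = max(0.4, 0.4) = 0.4
~z: Łukasiewicz ¬ gives 1 − 0.7 = 0.3
(x -> ~z): min(1, 1 − 0.5 + 0.3) = 0.8
((y \/ y) \/ (x -> ~z)) = max(0.4, 0.8) = 0.8
(((~z \/ w) \/ w) /\ ((y \/ y) \/ (x -> ~z))) = min(0.3, 0.8) = 0.3
~(((~z \/ w) \/ w) /\ ((y \/ y) \/ (x -> ~z))): Łukasiewicz ¬ gives 1 − 0.3 = 0.7
(w \/ y) = max(0.1, 0.4) = 0.4
~x: Łukasiewicz ¬ gives 1 − 0.5 = 0.5
(x -> ~x): min(1, 1 − 0.5 + 0.5) = 1
((w \/ y) /\ (x -> ~x)) = min(0.4, 1) = 0.4
(~(((~z \/ w) \/ w) /\ ((y \/ y) \/ (x -> ~z))) /\ ((w \/ y) /\ (x -> ~x))) = min(0.7, 0.4) = 0.4

0.40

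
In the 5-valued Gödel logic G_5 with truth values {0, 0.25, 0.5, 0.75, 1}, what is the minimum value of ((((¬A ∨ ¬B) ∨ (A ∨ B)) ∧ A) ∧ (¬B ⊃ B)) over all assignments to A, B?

0.00

The minimum is attained at A = 0, B = 0:
  ¬A: Gödel ¬ of 0 = 1 (operand is 0)
  ¬B: Gödel ¬ of 0 = 1 (operand is 0)
  (¬A ∨ ¬B) = max(1, 1) = 1
  (A ∨ B) = max(0, 0) = 0
  ((¬A ∨ ¬B) ∨ (A ∨ B)) = max(1, 0) = 1
  (((¬A ∨ ¬B) ∨ (A ∨ B)) ∧ A) = min(1, 0) = 0
  ¬B: Gödel ¬ of 0 = 1 (operand is 0)
  (¬B ⊃ B): 1 > 0, so result = 0
  ((((¬A ∨ ¬B) ∨ (A ∨ B)) ∧ A) ∧ (¬B ⊃ B)) = min(0, 0) = 0
Checking all 25 assignments confirms none give a value below 0.00.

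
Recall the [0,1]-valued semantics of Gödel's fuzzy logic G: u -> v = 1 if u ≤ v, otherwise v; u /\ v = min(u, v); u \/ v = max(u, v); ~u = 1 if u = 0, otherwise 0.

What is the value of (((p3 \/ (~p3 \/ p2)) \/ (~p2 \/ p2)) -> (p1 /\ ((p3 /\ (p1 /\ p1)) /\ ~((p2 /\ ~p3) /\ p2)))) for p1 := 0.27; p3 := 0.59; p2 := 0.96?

~p3: Gödel ¬ of 0.59 = 0 (operand ≠ 0)
(~p3 \/ p2) = max(0, 0.96) = 0.96
(p3 \/ (~p3 \/ p2)) = max(0.59, 0.96) = 0.96
~p2: Gödel ¬ of 0.96 = 0 (operand ≠ 0)
(~p2 \/ p2) = max(0, 0.96) = 0.96
((p3 \/ (~p3 \/ p2)) \/ (~p2 \/ p2)) = max(0.96, 0.96) = 0.96
(p1 /\ p1) = min(0.27, 0.27) = 0.27
(p3 /\ (p1 /\ p1)) = min(0.59, 0.27) = 0.27
~p3: Gödel ¬ of 0.59 = 0 (operand ≠ 0)
(p2 /\ ~p3) = min(0.96, 0) = 0
((p2 /\ ~p3) /\ p2) = min(0, 0.96) = 0
~((p2 /\ ~p3) /\ p2): Gödel ¬ of 0 = 1 (operand is 0)
((p3 /\ (p1 /\ p1)) /\ ~((p2 /\ ~p3) /\ p2)) = min(0.27, 1) = 0.27
(p1 /\ ((p3 /\ (p1 /\ p1)) /\ ~((p2 /\ ~p3) /\ p2))) = min(0.27, 0.27) = 0.27
(((p3 \/ (~p3 \/ p2)) \/ (~p2 \/ p2)) -> (p1 /\ ((p3 /\ (p1 /\ p1)) /\ ~((p2 /\ ~p3) /\ p2)))): 0.96 > 0.27, so result = 0.27

0.27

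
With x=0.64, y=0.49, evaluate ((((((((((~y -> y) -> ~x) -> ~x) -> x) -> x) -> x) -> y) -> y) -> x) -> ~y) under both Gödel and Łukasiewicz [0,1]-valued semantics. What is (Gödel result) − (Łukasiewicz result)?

-0.53

Gödel evaluation:
  ~y: Gödel ¬ of 0.49 = 0 (operand ≠ 0)
  (~y -> y): 0 ≤ 0.49, so result = 1
  ~x: Gödel ¬ of 0.64 = 0 (operand ≠ 0)
  ((~y -> y) -> ~x): 1 > 0, so result = 0
  ~x: Gödel ¬ of 0.64 = 0 (operand ≠ 0)
  (((~y -> y) -> ~x) -> ~x): 0 ≤ 0, so result = 1
  ((((~y -> y) -> ~x) -> ~x) -> x): 1 > 0.64, so result = 0.64
  (((((~y -> y) -> ~x) -> ~x) -> x) -> x): 0.64 ≤ 0.64, so result = 1
  ((((((~y -> y) -> ~x) -> ~x) -> x) -> x) -> x): 1 > 0.64, so result = 0.64
  (((((((~y -> y) -> ~x) -> ~x) -> x) -> x) -> x) -> y): 0.64 > 0.49, so result = 0.49
  ((((((((~y -> y) -> ~x) -> ~x) -> x) -> x) -> x) -> y) -> y): 0.49 ≤ 0.49, so result = 1
  (((((((((~y -> y) -> ~x) -> ~x) -> x) -> x) -> x) -> y) -> y) -> x): 1 > 0.64, so result = 0.64
  ~y: Gödel ¬ of 0.49 = 0 (operand ≠ 0)
  ((((((((((~y -> y) -> ~x) -> ~x) -> x) -> x) -> x) -> y) -> y) -> x) -> ~y): 0.64 > 0, so result = 0
  Gödel value = 0
Łukasiewicz evaluation:
  ~y: Łukasiewicz ¬ gives 1 − 0.49 = 0.51
  (~y -> y): min(1, 1 − 0.51 + 0.49) = 0.98
  ~x: Łukasiewicz ¬ gives 1 − 0.64 = 0.36
  ((~y -> y) -> ~x): min(1, 1 − 0.98 + 0.36) = 0.38
  ~x: Łukasiewicz ¬ gives 1 − 0.64 = 0.36
  (((~y -> y) -> ~x) -> ~x): min(1, 1 − 0.38 + 0.36) = 0.98
  ((((~y -> y) -> ~x) -> ~x) -> x): min(1, 1 − 0.98 + 0.64) = 0.66
  (((((~y -> y) -> ~x) -> ~x) -> x) -> x): min(1, 1 − 0.66 + 0.64) = 0.98
  ((((((~y -> y) -> ~x) -> ~x) -> x) -> x) -> x): min(1, 1 − 0.98 + 0.64) = 0.66
  (((((((~y -> y) -> ~x) -> ~x) -> x) -> x) -> x) -> y): min(1, 1 − 0.66 + 0.49) = 0.83
  ((((((((~y -> y) -> ~x) -> ~x) -> x) -> x) -> x) -> y) -> y): min(1, 1 − 0.83 + 0.49) = 0.66
  (((((((((~y -> y) -> ~x) -> ~x) -> x) -> x) -> x) -> y) -> y) -> x): min(1, 1 − 0.66 + 0.64) = 0.98
  ~y: Łukasiewicz ¬ gives 1 − 0.49 = 0.51
  ((((((((((~y -> y) -> ~x) -> ~x) -> x) -> x) -> x) -> y) -> y) -> x) -> ~y): min(1, 1 − 0.98 + 0.51) = 0.53
  Łukasiewicz value = 0.53
Difference: 0 − 0.53 = -0.53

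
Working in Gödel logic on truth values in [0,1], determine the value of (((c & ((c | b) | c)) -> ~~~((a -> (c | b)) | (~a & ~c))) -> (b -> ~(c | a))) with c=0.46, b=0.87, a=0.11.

(c | b) = max(0.46, 0.87) = 0.87
((c | b) | c) = max(0.87, 0.46) = 0.87
(c & ((c | b) | c)) = min(0.46, 0.87) = 0.46
(c | b) = max(0.46, 0.87) = 0.87
(a -> (c | b)): 0.11 ≤ 0.87, so result = 1
~a: Gödel ¬ of 0.11 = 0 (operand ≠ 0)
~c: Gödel ¬ of 0.46 = 0 (operand ≠ 0)
(~a & ~c) = min(0, 0) = 0
((a -> (c | b)) | (~a & ~c)) = max(1, 0) = 1
~((a -> (c | b)) | (~a & ~c)): Gödel ¬ of 1 = 0 (operand ≠ 0)
~~((a -> (c | b)) | (~a & ~c)): Gödel ¬ of 0 = 1 (operand is 0)
~~~((a -> (c | b)) | (~a & ~c)): Gödel ¬ of 1 = 0 (operand ≠ 0)
((c & ((c | b) | c)) -> ~~~((a -> (c | b)) | (~a & ~c))): 0.46 > 0, so result = 0
(c | a) = max(0.46, 0.11) = 0.46
~(c | a): Gödel ¬ of 0.46 = 0 (operand ≠ 0)
(b -> ~(c | a)): 0.87 > 0, so result = 0
(((c & ((c | b) | c)) -> ~~~((a -> (c | b)) | (~a & ~c))) -> (b -> ~(c | a))): 0 ≤ 0, so result = 1

1.00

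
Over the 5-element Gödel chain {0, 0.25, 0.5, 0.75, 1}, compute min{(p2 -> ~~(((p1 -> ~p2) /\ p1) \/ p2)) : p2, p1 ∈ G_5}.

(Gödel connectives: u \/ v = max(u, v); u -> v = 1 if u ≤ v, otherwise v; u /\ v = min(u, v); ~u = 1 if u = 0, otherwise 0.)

Every assignment gives 1. For instance at p2 = 0, p1 = 0:
  ~p2: Gödel ¬ of 0 = 1 (operand is 0)
  (p1 -> ~p2): 0 ≤ 1, so result = 1
  ((p1 -> ~p2) /\ p1) = min(1, 0) = 0
  (((p1 -> ~p2) /\ p1) \/ p2) = max(0, 0) = 0
  ~(((p1 -> ~p2) /\ p1) \/ p2): Gödel ¬ of 0 = 1 (operand is 0)
  ~~(((p1 -> ~p2) /\ p1) \/ p2): Gödel ¬ of 1 = 0 (operand ≠ 0)
  (p2 -> ~~(((p1 -> ~p2) /\ p1) \/ p2)): 0 ≤ 0, so result = 1
All 25 assignments give value 1 — the formula is a G_5-tautology.

1.00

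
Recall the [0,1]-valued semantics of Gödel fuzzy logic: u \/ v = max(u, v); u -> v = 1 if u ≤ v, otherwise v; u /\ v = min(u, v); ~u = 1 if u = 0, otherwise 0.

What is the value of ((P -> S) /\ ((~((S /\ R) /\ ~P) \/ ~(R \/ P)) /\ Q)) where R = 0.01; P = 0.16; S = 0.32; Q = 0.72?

(P -> S): 0.16 ≤ 0.32, so result = 1
(S /\ R) = min(0.32, 0.01) = 0.01
~P: Gödel ¬ of 0.16 = 0 (operand ≠ 0)
((S /\ R) /\ ~P) = min(0.01, 0) = 0
~((S /\ R) /\ ~P): Gödel ¬ of 0 = 1 (operand is 0)
(R \/ P) = max(0.01, 0.16) = 0.16
~(R \/ P): Gödel ¬ of 0.16 = 0 (operand ≠ 0)
(~((S /\ R) /\ ~P) \/ ~(R \/ P)) = max(1, 0) = 1
((~((S /\ R) /\ ~P) \/ ~(R \/ P)) /\ Q) = min(1, 0.72) = 0.72
((P -> S) /\ ((~((S /\ R) /\ ~P) \/ ~(R \/ P)) /\ Q)) = min(1, 0.72) = 0.72

0.72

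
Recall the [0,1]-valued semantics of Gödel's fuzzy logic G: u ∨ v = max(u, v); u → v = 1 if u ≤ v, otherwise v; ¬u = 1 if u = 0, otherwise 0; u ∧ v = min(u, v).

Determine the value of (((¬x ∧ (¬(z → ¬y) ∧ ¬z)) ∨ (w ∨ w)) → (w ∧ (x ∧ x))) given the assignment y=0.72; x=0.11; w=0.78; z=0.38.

0.11

¬x: Gödel ¬ of 0.11 = 0 (operand ≠ 0)
¬y: Gödel ¬ of 0.72 = 0 (operand ≠ 0)
(z → ¬y): 0.38 > 0, so result = 0
¬(z → ¬y): Gödel ¬ of 0 = 1 (operand is 0)
¬z: Gödel ¬ of 0.38 = 0 (operand ≠ 0)
(¬(z → ¬y) ∧ ¬z) = min(1, 0) = 0
(¬x ∧ (¬(z → ¬y) ∧ ¬z)) = min(0, 0) = 0
(w ∨ w) = max(0.78, 0.78) = 0.78
((¬x ∧ (¬(z → ¬y) ∧ ¬z)) ∨ (w ∨ w)) = max(0, 0.78) = 0.78
(x ∧ x) = min(0.11, 0.11) = 0.11
(w ∧ (x ∧ x)) = min(0.78, 0.11) = 0.11
(((¬x ∧ (¬(z → ¬y) ∧ ¬z)) ∨ (w ∨ w)) → (w ∧ (x ∧ x))): 0.78 > 0.11, so result = 0.11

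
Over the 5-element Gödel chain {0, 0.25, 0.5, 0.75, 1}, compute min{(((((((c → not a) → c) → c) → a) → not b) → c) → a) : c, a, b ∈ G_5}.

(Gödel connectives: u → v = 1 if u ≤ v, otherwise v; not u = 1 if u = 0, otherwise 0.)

0.00

The minimum is attained at c = 0.25, a = 0, b = 0:
  not a: Gödel ¬ of 0 = 1 (operand is 0)
  (c → not a): 0.25 ≤ 1, so result = 1
  ((c → not a) → c): 1 > 0.25, so result = 0.25
  (((c → not a) → c) → c): 0.25 ≤ 0.25, so result = 1
  ((((c → not a) → c) → c) → a): 1 > 0, so result = 0
  not b: Gödel ¬ of 0 = 1 (operand is 0)
  (((((c → not a) → c) → c) → a) → not b): 0 ≤ 1, so result = 1
  ((((((c → not a) → c) → c) → a) → not b) → c): 1 > 0.25, so result = 0.25
  (((((((c → not a) → c) → c) → a) → not b) → c) → a): 0.25 > 0, so result = 0
Checking all 125 assignments confirms none give a value below 0.00.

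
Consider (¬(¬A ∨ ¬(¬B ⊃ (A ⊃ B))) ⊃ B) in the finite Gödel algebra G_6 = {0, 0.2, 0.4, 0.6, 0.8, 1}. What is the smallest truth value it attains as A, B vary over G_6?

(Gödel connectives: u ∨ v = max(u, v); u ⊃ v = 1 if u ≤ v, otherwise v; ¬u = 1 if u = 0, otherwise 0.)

The minimum is attained at A = 0.2, B = 0.2:
  ¬A: Gödel ¬ of 0.2 = 0 (operand ≠ 0)
  ¬B: Gödel ¬ of 0.2 = 0 (operand ≠ 0)
  (A ⊃ B): 0.2 ≤ 0.2, so result = 1
  (¬B ⊃ (A ⊃ B)): 0 ≤ 1, so result = 1
  ¬(¬B ⊃ (A ⊃ B)): Gödel ¬ of 1 = 0 (operand ≠ 0)
  (¬A ∨ ¬(¬B ⊃ (A ⊃ B))) = max(0, 0) = 0
  ¬(¬A ∨ ¬(¬B ⊃ (A ⊃ B))): Gödel ¬ of 0 = 1 (operand is 0)
  (¬(¬A ∨ ¬(¬B ⊃ (A ⊃ B))) ⊃ B): 1 > 0.2, so result = 0.2
Checking all 36 assignments confirms none give a value below 0.20.

0.20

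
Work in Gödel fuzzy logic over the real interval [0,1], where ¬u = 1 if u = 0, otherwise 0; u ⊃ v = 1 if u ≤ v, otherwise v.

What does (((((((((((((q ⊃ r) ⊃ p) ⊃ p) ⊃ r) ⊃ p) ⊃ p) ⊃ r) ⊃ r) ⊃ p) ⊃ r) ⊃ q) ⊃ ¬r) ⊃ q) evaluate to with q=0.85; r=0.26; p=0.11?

(q ⊃ r): 0.85 > 0.26, so result = 0.26
((q ⊃ r) ⊃ p): 0.26 > 0.11, so result = 0.11
(((q ⊃ r) ⊃ p) ⊃ p): 0.11 ≤ 0.11, so result = 1
((((q ⊃ r) ⊃ p) ⊃ p) ⊃ r): 1 > 0.26, so result = 0.26
(((((q ⊃ r) ⊃ p) ⊃ p) ⊃ r) ⊃ p): 0.26 > 0.11, so result = 0.11
((((((q ⊃ r) ⊃ p) ⊃ p) ⊃ r) ⊃ p) ⊃ p): 0.11 ≤ 0.11, so result = 1
(((((((q ⊃ r) ⊃ p) ⊃ p) ⊃ r) ⊃ p) ⊃ p) ⊃ r): 1 > 0.26, so result = 0.26
((((((((q ⊃ r) ⊃ p) ⊃ p) ⊃ r) ⊃ p) ⊃ p) ⊃ r) ⊃ r): 0.26 ≤ 0.26, so result = 1
(((((((((q ⊃ r) ⊃ p) ⊃ p) ⊃ r) ⊃ p) ⊃ p) ⊃ r) ⊃ r) ⊃ p): 1 > 0.11, so result = 0.11
((((((((((q ⊃ r) ⊃ p) ⊃ p) ⊃ r) ⊃ p) ⊃ p) ⊃ r) ⊃ r) ⊃ p) ⊃ r): 0.11 ≤ 0.26, so result = 1
(((((((((((q ⊃ r) ⊃ p) ⊃ p) ⊃ r) ⊃ p) ⊃ p) ⊃ r) ⊃ r) ⊃ p) ⊃ r) ⊃ q): 1 > 0.85, so result = 0.85
¬r: Gödel ¬ of 0.26 = 0 (operand ≠ 0)
((((((((((((q ⊃ r) ⊃ p) ⊃ p) ⊃ r) ⊃ p) ⊃ p) ⊃ r) ⊃ r) ⊃ p) ⊃ r) ⊃ q) ⊃ ¬r): 0.85 > 0, so result = 0
(((((((((((((q ⊃ r) ⊃ p) ⊃ p) ⊃ r) ⊃ p) ⊃ p) ⊃ r) ⊃ r) ⊃ p) ⊃ r) ⊃ q) ⊃ ¬r) ⊃ q): 0 ≤ 0.85, so result = 1

1.00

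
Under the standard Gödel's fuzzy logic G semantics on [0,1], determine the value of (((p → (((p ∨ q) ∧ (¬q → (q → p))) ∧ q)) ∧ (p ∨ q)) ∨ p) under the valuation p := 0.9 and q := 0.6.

(p ∨ q) = max(0.9, 0.6) = 0.9
¬q: Gödel ¬ of 0.6 = 0 (operand ≠ 0)
(q → p): 0.6 ≤ 0.9, so result = 1
(¬q → (q → p)): 0 ≤ 1, so result = 1
((p ∨ q) ∧ (¬q → (q → p))) = min(0.9, 1) = 0.9
(((p ∨ q) ∧ (¬q → (q → p))) ∧ q) = min(0.9, 0.6) = 0.6
(p → (((p ∨ q) ∧ (¬q → (q → p))) ∧ q)): 0.9 > 0.6, so result = 0.6
(p ∨ q) = max(0.9, 0.6) = 0.9
((p → (((p ∨ q) ∧ (¬q → (q → p))) ∧ q)) ∧ (p ∨ q)) = min(0.6, 0.9) = 0.6
(((p → (((p ∨ q) ∧ (¬q → (q → p))) ∧ q)) ∧ (p ∨ q)) ∨ p) = max(0.6, 0.9) = 0.9

0.90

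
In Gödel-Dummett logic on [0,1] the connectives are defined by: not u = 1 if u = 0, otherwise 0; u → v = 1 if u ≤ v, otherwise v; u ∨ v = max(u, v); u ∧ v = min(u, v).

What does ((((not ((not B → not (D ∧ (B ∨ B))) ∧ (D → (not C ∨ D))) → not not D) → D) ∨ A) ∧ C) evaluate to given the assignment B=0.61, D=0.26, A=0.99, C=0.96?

0.96

not B: Gödel ¬ of 0.61 = 0 (operand ≠ 0)
(B ∨ B) = max(0.61, 0.61) = 0.61
(D ∧ (B ∨ B)) = min(0.26, 0.61) = 0.26
not (D ∧ (B ∨ B)): Gödel ¬ of 0.26 = 0 (operand ≠ 0)
(not B → not (D ∧ (B ∨ B))): 0 ≤ 0, so result = 1
not C: Gödel ¬ of 0.96 = 0 (operand ≠ 0)
(not C ∨ D) = max(0, 0.26) = 0.26
(D → (not C ∨ D)): 0.26 ≤ 0.26, so result = 1
((not B → not (D ∧ (B ∨ B))) ∧ (D → (not C ∨ D))) = min(1, 1) = 1
not ((not B → not (D ∧ (B ∨ B))) ∧ (D → (not C ∨ D))): Gödel ¬ of 1 = 0 (operand ≠ 0)
not D: Gödel ¬ of 0.26 = 0 (operand ≠ 0)
not not D: Gödel ¬ of 0 = 1 (operand is 0)
(not ((not B → not (D ∧ (B ∨ B))) ∧ (D → (not C ∨ D))) → not not D): 0 ≤ 1, so result = 1
((not ((not B → not (D ∧ (B ∨ B))) ∧ (D → (not C ∨ D))) → not not D) → D): 1 > 0.26, so result = 0.26
(((not ((not B → not (D ∧ (B ∨ B))) ∧ (D → (not C ∨ D))) → not not D) → D) ∨ A) = max(0.26, 0.99) = 0.99
((((not ((not B → not (D ∧ (B ∨ B))) ∧ (D → (not C ∨ D))) → not not D) → D) ∨ A) ∧ C) = min(0.99, 0.96) = 0.96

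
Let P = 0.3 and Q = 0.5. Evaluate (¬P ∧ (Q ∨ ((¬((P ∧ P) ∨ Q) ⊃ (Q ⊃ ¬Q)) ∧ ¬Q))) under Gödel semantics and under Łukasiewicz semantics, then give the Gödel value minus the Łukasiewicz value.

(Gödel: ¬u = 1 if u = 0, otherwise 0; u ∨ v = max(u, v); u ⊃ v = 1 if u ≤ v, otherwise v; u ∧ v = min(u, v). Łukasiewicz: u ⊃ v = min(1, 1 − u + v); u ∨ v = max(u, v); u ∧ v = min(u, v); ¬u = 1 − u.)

Gödel evaluation:
  ¬P: Gödel ¬ of 0.3 = 0 (operand ≠ 0)
  (P ∧ P) = min(0.3, 0.3) = 0.3
  ((P ∧ P) ∨ Q) = max(0.3, 0.5) = 0.5
  ¬((P ∧ P) ∨ Q): Gödel ¬ of 0.5 = 0 (operand ≠ 0)
  ¬Q: Gödel ¬ of 0.5 = 0 (operand ≠ 0)
  (Q ⊃ ¬Q): 0.5 > 0, so result = 0
  (¬((P ∧ P) ∨ Q) ⊃ (Q ⊃ ¬Q)): 0 ≤ 0, so result = 1
  ¬Q: Gödel ¬ of 0.5 = 0 (operand ≠ 0)
  ((¬((P ∧ P) ∨ Q) ⊃ (Q ⊃ ¬Q)) ∧ ¬Q) = min(1, 0) = 0
  (Q ∨ ((¬((P ∧ P) ∨ Q) ⊃ (Q ⊃ ¬Q)) ∧ ¬Q)) = max(0.5, 0) = 0.5
  (¬P ∧ (Q ∨ ((¬((P ∧ P) ∨ Q) ⊃ (Q ⊃ ¬Q)) ∧ ¬Q))) = min(0, 0.5) = 0
  Gödel value = 0
Łukasiewicz evaluation:
  ¬P: Łukasiewicz ¬ gives 1 − 0.3 = 0.7
  (P ∧ P) = min(0.3, 0.3) = 0.3
  ((P ∧ P) ∨ Q) = max(0.3, 0.5) = 0.5
  ¬((P ∧ P) ∨ Q): Łukasiewicz ¬ gives 1 − 0.5 = 0.5
  ¬Q: Łukasiewicz ¬ gives 1 − 0.5 = 0.5
  (Q ⊃ ¬Q): min(1, 1 − 0.5 + 0.5) = 1
  (¬((P ∧ P) ∨ Q) ⊃ (Q ⊃ ¬Q)): min(1, 1 − 0.5 + 1) = 1
  ¬Q: Łukasiewicz ¬ gives 1 − 0.5 = 0.5
  ((¬((P ∧ P) ∨ Q) ⊃ (Q ⊃ ¬Q)) ∧ ¬Q) = min(1, 0.5) = 0.5
  (Q ∨ ((¬((P ∧ P) ∨ Q) ⊃ (Q ⊃ ¬Q)) ∧ ¬Q)) = max(0.5, 0.5) = 0.5
  (¬P ∧ (Q ∨ ((¬((P ∧ P) ∨ Q) ⊃ (Q ⊃ ¬Q)) ∧ ¬Q))) = min(0.7, 0.5) = 0.5
  Łukasiewicz value = 0.5
Difference: 0 − 0.5 = -0.50

-0.50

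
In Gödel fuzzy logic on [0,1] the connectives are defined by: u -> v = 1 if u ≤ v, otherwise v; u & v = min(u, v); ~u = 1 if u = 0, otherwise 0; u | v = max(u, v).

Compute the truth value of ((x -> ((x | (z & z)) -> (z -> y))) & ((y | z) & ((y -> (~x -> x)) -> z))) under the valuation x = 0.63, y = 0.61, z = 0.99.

(z & z) = min(0.99, 0.99) = 0.99
(x | (z & z)) = max(0.63, 0.99) = 0.99
(z -> y): 0.99 > 0.61, so result = 0.61
((x | (z & z)) -> (z -> y)): 0.99 > 0.61, so result = 0.61
(x -> ((x | (z & z)) -> (z -> y))): 0.63 > 0.61, so result = 0.61
(y | z) = max(0.61, 0.99) = 0.99
~x: Gödel ¬ of 0.63 = 0 (operand ≠ 0)
(~x -> x): 0 ≤ 0.63, so result = 1
(y -> (~x -> x)): 0.61 ≤ 1, so result = 1
((y -> (~x -> x)) -> z): 1 > 0.99, so result = 0.99
((y | z) & ((y -> (~x -> x)) -> z)) = min(0.99, 0.99) = 0.99
((x -> ((x | (z & z)) -> (z -> y))) & ((y | z) & ((y -> (~x -> x)) -> z))) = min(0.61, 0.99) = 0.61

0.61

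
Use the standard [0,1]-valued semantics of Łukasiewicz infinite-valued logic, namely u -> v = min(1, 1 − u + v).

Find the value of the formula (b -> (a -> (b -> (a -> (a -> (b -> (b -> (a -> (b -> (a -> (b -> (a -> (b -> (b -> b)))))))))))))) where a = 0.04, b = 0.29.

1.00

(b -> b): min(1, 1 − 0.29 + 0.29) = 1
(b -> (b -> b)): min(1, 1 − 0.29 + 1) = 1
(a -> (b -> (b -> b))): min(1, 1 − 0.04 + 1) = 1
(b -> (a -> (b -> (b -> b)))): min(1, 1 − 0.29 + 1) = 1
(a -> (b -> (a -> (b -> (b -> b))))): min(1, 1 − 0.04 + 1) = 1
(b -> (a -> (b -> (a -> (b -> (b -> b)))))): min(1, 1 − 0.29 + 1) = 1
(a -> (b -> (a -> (b -> (a -> (b -> (b -> b))))))): min(1, 1 − 0.04 + 1) = 1
(b -> (a -> (b -> (a -> (b -> (a -> (b -> (b -> b)))))))): min(1, 1 − 0.29 + 1) = 1
(b -> (b -> (a -> (b -> (a -> (b -> (a -> (b -> (b -> b))))))))): min(1, 1 − 0.29 + 1) = 1
(a -> (b -> (b -> (a -> (b -> (a -> (b -> (a -> (b -> (b -> b)))))))))): min(1, 1 − 0.04 + 1) = 1
(a -> (a -> (b -> (b -> (a -> (b -> (a -> (b -> (a -> (b -> (b -> b))))))))))): min(1, 1 − 0.04 + 1) = 1
(b -> (a -> (a -> (b -> (b -> (a -> (b -> (a -> (b -> (a -> (b -> (b -> b)))))))))))): min(1, 1 − 0.29 + 1) = 1
(a -> (b -> (a -> (a -> (b -> (b -> (a -> (b -> (a -> (b -> (a -> (b -> (b -> b))))))))))))): min(1, 1 − 0.04 + 1) = 1
(b -> (a -> (b -> (a -> (a -> (b -> (b -> (a -> (b -> (a -> (b -> (a -> (b -> (b -> b)))))))))))))): min(1, 1 − 0.29 + 1) = 1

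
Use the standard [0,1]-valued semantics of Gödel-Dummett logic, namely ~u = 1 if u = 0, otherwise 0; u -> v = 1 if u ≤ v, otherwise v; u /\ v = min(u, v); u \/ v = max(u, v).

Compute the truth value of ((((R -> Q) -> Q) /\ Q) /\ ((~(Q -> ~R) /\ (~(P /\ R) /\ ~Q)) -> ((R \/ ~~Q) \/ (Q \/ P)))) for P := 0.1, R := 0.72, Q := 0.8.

(R -> Q): 0.72 ≤ 0.8, so result = 1
((R -> Q) -> Q): 1 > 0.8, so result = 0.8
(((R -> Q) -> Q) /\ Q) = min(0.8, 0.8) = 0.8
~R: Gödel ¬ of 0.72 = 0 (operand ≠ 0)
(Q -> ~R): 0.8 > 0, so result = 0
~(Q -> ~R): Gödel ¬ of 0 = 1 (operand is 0)
(P /\ R) = min(0.1, 0.72) = 0.1
~(P /\ R): Gödel ¬ of 0.1 = 0 (operand ≠ 0)
~Q: Gödel ¬ of 0.8 = 0 (operand ≠ 0)
(~(P /\ R) /\ ~Q) = min(0, 0) = 0
(~(Q -> ~R) /\ (~(P /\ R) /\ ~Q)) = min(1, 0) = 0
~Q: Gödel ¬ of 0.8 = 0 (operand ≠ 0)
~~Q: Gödel ¬ of 0 = 1 (operand is 0)
(R \/ ~~Q) = max(0.72, 1) = 1
(Q \/ P) = max(0.8, 0.1) = 0.8
((R \/ ~~Q) \/ (Q \/ P)) = max(1, 0.8) = 1
((~(Q -> ~R) /\ (~(P /\ R) /\ ~Q)) -> ((R \/ ~~Q) \/ (Q \/ P))): 0 ≤ 1, so result = 1
((((R -> Q) -> Q) /\ Q) /\ ((~(Q -> ~R) /\ (~(P /\ R) /\ ~Q)) -> ((R \/ ~~Q) \/ (Q \/ P)))) = min(0.8, 1) = 0.8

0.80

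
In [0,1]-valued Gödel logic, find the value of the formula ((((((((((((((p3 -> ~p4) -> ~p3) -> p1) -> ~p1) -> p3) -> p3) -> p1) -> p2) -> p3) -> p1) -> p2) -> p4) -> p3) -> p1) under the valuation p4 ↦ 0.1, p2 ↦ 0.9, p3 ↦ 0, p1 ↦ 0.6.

1.00

~p4: Gödel ¬ of 0.1 = 0 (operand ≠ 0)
(p3 -> ~p4): 0 ≤ 0, so result = 1
~p3: Gödel ¬ of 0 = 1 (operand is 0)
((p3 -> ~p4) -> ~p3): 1 ≤ 1, so result = 1
(((p3 -> ~p4) -> ~p3) -> p1): 1 > 0.6, so result = 0.6
~p1: Gödel ¬ of 0.6 = 0 (operand ≠ 0)
((((p3 -> ~p4) -> ~p3) -> p1) -> ~p1): 0.6 > 0, so result = 0
(((((p3 -> ~p4) -> ~p3) -> p1) -> ~p1) -> p3): 0 ≤ 0, so result = 1
((((((p3 -> ~p4) -> ~p3) -> p1) -> ~p1) -> p3) -> p3): 1 > 0, so result = 0
(((((((p3 -> ~p4) -> ~p3) -> p1) -> ~p1) -> p3) -> p3) -> p1): 0 ≤ 0.6, so result = 1
((((((((p3 -> ~p4) -> ~p3) -> p1) -> ~p1) -> p3) -> p3) -> p1) -> p2): 1 > 0.9, so result = 0.9
(((((((((p3 -> ~p4) -> ~p3) -> p1) -> ~p1) -> p3) -> p3) -> p1) -> p2) -> p3): 0.9 > 0, so result = 0
((((((((((p3 -> ~p4) -> ~p3) -> p1) -> ~p1) -> p3) -> p3) -> p1) -> p2) -> p3) -> p1): 0 ≤ 0.6, so result = 1
(((((((((((p3 -> ~p4) -> ~p3) -> p1) -> ~p1) -> p3) -> p3) -> p1) -> p2) -> p3) -> p1) -> p2): 1 > 0.9, so result = 0.9
((((((((((((p3 -> ~p4) -> ~p3) -> p1) -> ~p1) -> p3) -> p3) -> p1) -> p2) -> p3) -> p1) -> p2) -> p4): 0.9 > 0.1, so result = 0.1
(((((((((((((p3 -> ~p4) -> ~p3) -> p1) -> ~p1) -> p3) -> p3) -> p1) -> p2) -> p3) -> p1) -> p2) -> p4) -> p3): 0.1 > 0, so result = 0
((((((((((((((p3 -> ~p4) -> ~p3) -> p1) -> ~p1) -> p3) -> p3) -> p1) -> p2) -> p3) -> p1) -> p2) -> p4) -> p3) -> p1): 0 ≤ 0.6, so result = 1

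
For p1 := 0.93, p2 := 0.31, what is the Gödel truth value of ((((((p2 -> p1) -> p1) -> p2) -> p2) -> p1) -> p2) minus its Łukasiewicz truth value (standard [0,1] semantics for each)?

0.00

Gödel evaluation:
  (p2 -> p1): 0.31 ≤ 0.93, so result = 1
  ((p2 -> p1) -> p1): 1 > 0.93, so result = 0.93
  (((p2 -> p1) -> p1) -> p2): 0.93 > 0.31, so result = 0.31
  ((((p2 -> p1) -> p1) -> p2) -> p2): 0.31 ≤ 0.31, so result = 1
  (((((p2 -> p1) -> p1) -> p2) -> p2) -> p1): 1 > 0.93, so result = 0.93
  ((((((p2 -> p1) -> p1) -> p2) -> p2) -> p1) -> p2): 0.93 > 0.31, so result = 0.31
  Gödel value = 0.31
Łukasiewicz evaluation:
  (p2 -> p1): min(1, 1 − 0.31 + 0.93) = 1
  ((p2 -> p1) -> p1): min(1, 1 − 1 + 0.93) = 0.93
  (((p2 -> p1) -> p1) -> p2): min(1, 1 − 0.93 + 0.31) = 0.38
  ((((p2 -> p1) -> p1) -> p2) -> p2): min(1, 1 − 0.38 + 0.31) = 0.93
  (((((p2 -> p1) -> p1) -> p2) -> p2) -> p1): min(1, 1 − 0.93 + 0.93) = 1
  ((((((p2 -> p1) -> p1) -> p2) -> p2) -> p1) -> p2): min(1, 1 − 1 + 0.31) = 0.31
  Łukasiewicz value = 0.31
Difference: 0.31 − 0.31 = 0.00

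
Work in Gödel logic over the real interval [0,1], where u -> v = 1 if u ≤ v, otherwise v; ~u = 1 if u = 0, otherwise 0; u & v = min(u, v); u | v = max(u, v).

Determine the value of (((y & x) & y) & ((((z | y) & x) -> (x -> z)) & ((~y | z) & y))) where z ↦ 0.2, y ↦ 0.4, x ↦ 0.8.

(y & x) = min(0.4, 0.8) = 0.4
((y & x) & y) = min(0.4, 0.4) = 0.4
(z | y) = max(0.2, 0.4) = 0.4
((z | y) & x) = min(0.4, 0.8) = 0.4
(x -> z): 0.8 > 0.2, so result = 0.2
(((z | y) & x) -> (x -> z)): 0.4 > 0.2, so result = 0.2
~y: Gödel ¬ of 0.4 = 0 (operand ≠ 0)
(~y | z) = max(0, 0.2) = 0.2
((~y | z) & y) = min(0.2, 0.4) = 0.2
((((z | y) & x) -> (x -> z)) & ((~y | z) & y)) = min(0.2, 0.2) = 0.2
(((y & x) & y) & ((((z | y) & x) -> (x -> z)) & ((~y | z) & y))) = min(0.4, 0.2) = 0.2

0.20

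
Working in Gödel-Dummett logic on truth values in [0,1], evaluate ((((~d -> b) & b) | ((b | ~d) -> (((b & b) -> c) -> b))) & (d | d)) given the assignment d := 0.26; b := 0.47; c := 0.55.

~d: Gödel ¬ of 0.26 = 0 (operand ≠ 0)
(~d -> b): 0 ≤ 0.47, so result = 1
((~d -> b) & b) = min(1, 0.47) = 0.47
~d: Gödel ¬ of 0.26 = 0 (operand ≠ 0)
(b | ~d) = max(0.47, 0) = 0.47
(b & b) = min(0.47, 0.47) = 0.47
((b & b) -> c): 0.47 ≤ 0.55, so result = 1
(((b & b) -> c) -> b): 1 > 0.47, so result = 0.47
((b | ~d) -> (((b & b) -> c) -> b)): 0.47 ≤ 0.47, so result = 1
(((~d -> b) & b) | ((b | ~d) -> (((b & b) -> c) -> b))) = max(0.47, 1) = 1
(d | d) = max(0.26, 0.26) = 0.26
((((~d -> b) & b) | ((b | ~d) -> (((b & b) -> c) -> b))) & (d | d)) = min(1, 0.26) = 0.26

0.26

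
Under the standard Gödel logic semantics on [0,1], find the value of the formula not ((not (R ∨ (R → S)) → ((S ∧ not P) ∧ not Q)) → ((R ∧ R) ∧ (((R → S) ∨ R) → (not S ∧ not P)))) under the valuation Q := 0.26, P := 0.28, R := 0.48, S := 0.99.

1.00

(R → S): 0.48 ≤ 0.99, so result = 1
(R ∨ (R → S)) = max(0.48, 1) = 1
not (R ∨ (R → S)): Gödel ¬ of 1 = 0 (operand ≠ 0)
not P: Gödel ¬ of 0.28 = 0 (operand ≠ 0)
(S ∧ not P) = min(0.99, 0) = 0
not Q: Gödel ¬ of 0.26 = 0 (operand ≠ 0)
((S ∧ not P) ∧ not Q) = min(0, 0) = 0
(not (R ∨ (R → S)) → ((S ∧ not P) ∧ not Q)): 0 ≤ 0, so result = 1
(R ∧ R) = min(0.48, 0.48) = 0.48
(R → S): 0.48 ≤ 0.99, so result = 1
((R → S) ∨ R) = max(1, 0.48) = 1
not S: Gödel ¬ of 0.99 = 0 (operand ≠ 0)
not P: Gödel ¬ of 0.28 = 0 (operand ≠ 0)
(not S ∧ not P) = min(0, 0) = 0
(((R → S) ∨ R) → (not S ∧ not P)): 1 > 0, so result = 0
((R ∧ R) ∧ (((R → S) ∨ R) → (not S ∧ not P))) = min(0.48, 0) = 0
((not (R ∨ (R → S)) → ((S ∧ not P) ∧ not Q)) → ((R ∧ R) ∧ (((R → S) ∨ R) → (not S ∧ not P)))): 1 > 0, so result = 0
not ((not (R ∨ (R → S)) → ((S ∧ not P) ∧ not Q)) → ((R ∧ R) ∧ (((R → S) ∨ R) → (not S ∧ not P)))): Gödel ¬ of 0 = 1 (operand is 0)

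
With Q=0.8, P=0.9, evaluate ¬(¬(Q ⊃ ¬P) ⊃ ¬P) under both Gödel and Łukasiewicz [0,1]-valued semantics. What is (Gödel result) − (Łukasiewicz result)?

0.40

Gödel evaluation:
  ¬P: Gödel ¬ of 0.9 = 0 (operand ≠ 0)
  (Q ⊃ ¬P): 0.8 > 0, so result = 0
  ¬(Q ⊃ ¬P): Gödel ¬ of 0 = 1 (operand is 0)
  ¬P: Gödel ¬ of 0.9 = 0 (operand ≠ 0)
  (¬(Q ⊃ ¬P) ⊃ ¬P): 1 > 0, so result = 0
  ¬(¬(Q ⊃ ¬P) ⊃ ¬P): Gödel ¬ of 0 = 1 (operand is 0)
  Gödel value = 1
Łukasiewicz evaluation:
  ¬P: Łukasiewicz ¬ gives 1 − 0.9 = 0.1
  (Q ⊃ ¬P): min(1, 1 − 0.8 + 0.1) = 0.3
  ¬(Q ⊃ ¬P): Łukasiewicz ¬ gives 1 − 0.3 = 0.7
  ¬P: Łukasiewicz ¬ gives 1 − 0.9 = 0.1
  (¬(Q ⊃ ¬P) ⊃ ¬P): min(1, 1 − 0.7 + 0.1) = 0.4
  ¬(¬(Q ⊃ ¬P) ⊃ ¬P): Łukasiewicz ¬ gives 1 − 0.4 = 0.6
  Łukasiewicz value = 0.6
Difference: 1 − 0.6 = 0.40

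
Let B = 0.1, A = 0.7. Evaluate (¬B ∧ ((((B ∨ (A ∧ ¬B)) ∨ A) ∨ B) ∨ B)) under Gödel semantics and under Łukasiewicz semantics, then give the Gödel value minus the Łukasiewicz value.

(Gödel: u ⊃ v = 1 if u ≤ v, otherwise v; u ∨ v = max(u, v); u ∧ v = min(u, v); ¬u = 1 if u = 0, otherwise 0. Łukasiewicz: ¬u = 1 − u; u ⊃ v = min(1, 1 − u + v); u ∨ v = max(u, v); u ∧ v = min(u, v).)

-0.70

Gödel evaluation:
  ¬B: Gödel ¬ of 0.1 = 0 (operand ≠ 0)
  ¬B: Gödel ¬ of 0.1 = 0 (operand ≠ 0)
  (A ∧ ¬B) = min(0.7, 0) = 0
  (B ∨ (A ∧ ¬B)) = max(0.1, 0) = 0.1
  ((B ∨ (A ∧ ¬B)) ∨ A) = max(0.1, 0.7) = 0.7
  (((B ∨ (A ∧ ¬B)) ∨ A) ∨ B) = max(0.7, 0.1) = 0.7
  ((((B ∨ (A ∧ ¬B)) ∨ A) ∨ B) ∨ B) = max(0.7, 0.1) = 0.7
  (¬B ∧ ((((B ∨ (A ∧ ¬B)) ∨ A) ∨ B) ∨ B)) = min(0, 0.7) = 0
  Gödel value = 0
Łukasiewicz evaluation:
  ¬B: Łukasiewicz ¬ gives 1 − 0.1 = 0.9
  ¬B: Łukasiewicz ¬ gives 1 − 0.1 = 0.9
  (A ∧ ¬B) = min(0.7, 0.9) = 0.7
  (B ∨ (A ∧ ¬B)) = max(0.1, 0.7) = 0.7
  ((B ∨ (A ∧ ¬B)) ∨ A) = max(0.7, 0.7) = 0.7
  (((B ∨ (A ∧ ¬B)) ∨ A) ∨ B) = max(0.7, 0.1) = 0.7
  ((((B ∨ (A ∧ ¬B)) ∨ A) ∨ B) ∨ B) = max(0.7, 0.1) = 0.7
  (¬B ∧ ((((B ∨ (A ∧ ¬B)) ∨ A) ∨ B) ∨ B)) = min(0.9, 0.7) = 0.7
  Łukasiewicz value = 0.7
Difference: 0 − 0.7 = -0.70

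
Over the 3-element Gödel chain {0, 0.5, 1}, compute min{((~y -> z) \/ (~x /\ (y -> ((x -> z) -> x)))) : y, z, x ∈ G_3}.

The minimum is attained at y = 0, z = 0, x = 0.5:
  ~y: Gödel ¬ of 0 = 1 (operand is 0)
  (~y -> z): 1 > 0, so result = 0
  ~x: Gödel ¬ of 0.5 = 0 (operand ≠ 0)
  (x -> z): 0.5 > 0, so result = 0
  ((x -> z) -> x): 0 ≤ 0.5, so result = 1
  (y -> ((x -> z) -> x)): 0 ≤ 1, so result = 1
  (~x /\ (y -> ((x -> z) -> x))) = min(0, 1) = 0
  ((~y -> z) \/ (~x /\ (y -> ((x -> z) -> x)))) = max(0, 0) = 0
Checking all 27 assignments confirms none give a value below 0.00.

0.00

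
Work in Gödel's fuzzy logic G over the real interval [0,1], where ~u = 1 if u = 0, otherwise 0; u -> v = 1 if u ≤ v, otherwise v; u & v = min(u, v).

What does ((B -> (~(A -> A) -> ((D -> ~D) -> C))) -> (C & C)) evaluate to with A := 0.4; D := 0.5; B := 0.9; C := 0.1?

(A -> A): 0.4 ≤ 0.4, so result = 1
~(A -> A): Gödel ¬ of 1 = 0 (operand ≠ 0)
~D: Gödel ¬ of 0.5 = 0 (operand ≠ 0)
(D -> ~D): 0.5 > 0, so result = 0
((D -> ~D) -> C): 0 ≤ 0.1, so result = 1
(~(A -> A) -> ((D -> ~D) -> C)): 0 ≤ 1, so result = 1
(B -> (~(A -> A) -> ((D -> ~D) -> C))): 0.9 ≤ 1, so result = 1
(C & C) = min(0.1, 0.1) = 0.1
((B -> (~(A -> A) -> ((D -> ~D) -> C))) -> (C & C)): 1 > 0.1, so result = 0.1

0.10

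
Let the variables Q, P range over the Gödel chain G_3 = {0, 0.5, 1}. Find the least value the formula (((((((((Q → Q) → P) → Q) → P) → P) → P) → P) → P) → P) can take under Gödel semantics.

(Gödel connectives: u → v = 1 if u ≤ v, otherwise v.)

0.50

The minimum is attained at Q = 0, P = 0.5:
  (Q → Q): 0 ≤ 0, so result = 1
  ((Q → Q) → P): 1 > 0.5, so result = 0.5
  (((Q → Q) → P) → Q): 0.5 > 0, so result = 0
  ((((Q → Q) → P) → Q) → P): 0 ≤ 0.5, so result = 1
  (((((Q → Q) → P) → Q) → P) → P): 1 > 0.5, so result = 0.5
  ((((((Q → Q) → P) → Q) → P) → P) → P): 0.5 ≤ 0.5, so result = 1
  (((((((Q → Q) → P) → Q) → P) → P) → P) → P): 1 > 0.5, so result = 0.5
  ((((((((Q → Q) → P) → Q) → P) → P) → P) → P) → P): 0.5 ≤ 0.5, so result = 1
  (((((((((Q → Q) → P) → Q) → P) → P) → P) → P) → P) → P): 1 > 0.5, so result = 0.5
Checking all 9 assignments confirms none give a value below 0.50.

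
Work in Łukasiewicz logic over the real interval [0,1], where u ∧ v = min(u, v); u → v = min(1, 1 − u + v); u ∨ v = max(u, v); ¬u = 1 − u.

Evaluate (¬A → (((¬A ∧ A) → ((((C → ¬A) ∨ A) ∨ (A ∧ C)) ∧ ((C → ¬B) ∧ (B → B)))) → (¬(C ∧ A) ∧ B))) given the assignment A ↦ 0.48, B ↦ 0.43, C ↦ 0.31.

0.91

¬A: Łukasiewicz ¬ gives 1 − 0.48 = 0.52
¬A: Łukasiewicz ¬ gives 1 − 0.48 = 0.52
(¬A ∧ A) = min(0.52, 0.48) = 0.48
¬A: Łukasiewicz ¬ gives 1 − 0.48 = 0.52
(C → ¬A): min(1, 1 − 0.31 + 0.52) = 1
((C → ¬A) ∨ A) = max(1, 0.48) = 1
(A ∧ C) = min(0.48, 0.31) = 0.31
(((C → ¬A) ∨ A) ∨ (A ∧ C)) = max(1, 0.31) = 1
¬B: Łukasiewicz ¬ gives 1 − 0.43 = 0.57
(C → ¬B): min(1, 1 − 0.31 + 0.57) = 1
(B → B): min(1, 1 − 0.43 + 0.43) = 1
((C → ¬B) ∧ (B → B)) = min(1, 1) = 1
((((C → ¬A) ∨ A) ∨ (A ∧ C)) ∧ ((C → ¬B) ∧ (B → B))) = min(1, 1) = 1
((¬A ∧ A) → ((((C → ¬A) ∨ A) ∨ (A ∧ C)) ∧ ((C → ¬B) ∧ (B → B)))): min(1, 1 − 0.48 + 1) = 1
(C ∧ A) = min(0.31, 0.48) = 0.31
¬(C ∧ A): Łukasiewicz ¬ gives 1 − 0.31 = 0.69
(¬(C ∧ A) ∧ B) = min(0.69, 0.43) = 0.43
(((¬A ∧ A) → ((((C → ¬A) ∨ A) ∨ (A ∧ C)) ∧ ((C → ¬B) ∧ (B → B)))) → (¬(C ∧ A) ∧ B)): min(1, 1 − 1 + 0.43) = 0.43
(¬A → (((¬A ∧ A) → ((((C → ¬A) ∨ A) ∨ (A ∧ C)) ∧ ((C → ¬B) ∧ (B → B)))) → (¬(C ∧ A) ∧ B))): min(1, 1 − 0.52 + 0.43) = 0.91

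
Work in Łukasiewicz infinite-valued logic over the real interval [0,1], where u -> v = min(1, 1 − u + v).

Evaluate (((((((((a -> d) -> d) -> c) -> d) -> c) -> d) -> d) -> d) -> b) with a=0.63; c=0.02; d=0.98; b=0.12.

0.12

(a -> d): min(1, 1 − 0.63 + 0.98) = 1
((a -> d) -> d): min(1, 1 − 1 + 0.98) = 0.98
(((a -> d) -> d) -> c): min(1, 1 − 0.98 + 0.02) = 0.04
((((a -> d) -> d) -> c) -> d): min(1, 1 − 0.04 + 0.98) = 1
(((((a -> d) -> d) -> c) -> d) -> c): min(1, 1 − 1 + 0.02) = 0.02
((((((a -> d) -> d) -> c) -> d) -> c) -> d): min(1, 1 − 0.02 + 0.98) = 1
(((((((a -> d) -> d) -> c) -> d) -> c) -> d) -> d): min(1, 1 − 1 + 0.98) = 0.98
((((((((a -> d) -> d) -> c) -> d) -> c) -> d) -> d) -> d): min(1, 1 − 0.98 + 0.98) = 1
(((((((((a -> d) -> d) -> c) -> d) -> c) -> d) -> d) -> d) -> b): min(1, 1 − 1 + 0.12) = 0.12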